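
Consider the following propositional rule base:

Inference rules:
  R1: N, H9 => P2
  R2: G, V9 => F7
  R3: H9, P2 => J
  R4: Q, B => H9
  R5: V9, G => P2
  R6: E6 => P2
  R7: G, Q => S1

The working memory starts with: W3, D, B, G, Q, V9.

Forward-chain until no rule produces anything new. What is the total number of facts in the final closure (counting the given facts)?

11

Round 1 fires R2, R4, R5, R7, giving F7, H9, P2, S1.
Round 2 fires R3, giving J.
Closure: {B, D, F7, G, H9, J, P2, Q, S1, V9, W3} — 11 facts.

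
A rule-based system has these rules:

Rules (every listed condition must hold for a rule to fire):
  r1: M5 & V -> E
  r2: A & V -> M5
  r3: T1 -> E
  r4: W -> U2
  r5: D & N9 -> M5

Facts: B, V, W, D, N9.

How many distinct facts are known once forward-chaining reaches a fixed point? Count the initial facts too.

Round 1 fires r4, r5, giving U2, M5.
Round 2 fires r1, giving E.
Closure: {B, D, E, M5, N9, U2, V, W} — 8 facts.

8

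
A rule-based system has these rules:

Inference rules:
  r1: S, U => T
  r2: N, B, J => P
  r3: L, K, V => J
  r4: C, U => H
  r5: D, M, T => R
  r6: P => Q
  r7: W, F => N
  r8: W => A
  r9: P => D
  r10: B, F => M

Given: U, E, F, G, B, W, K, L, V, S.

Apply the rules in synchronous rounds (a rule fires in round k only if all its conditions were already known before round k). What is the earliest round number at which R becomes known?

4

Round 1: r1 [S, U => T]; r3 [L, K, V => J]; r7 [W, F => N]; r8 [W => A]; r10 [B, F => M]. Adds T, J, N, A, M.
Round 2: r2 [N, B, J => P]. Adds P.
Round 3: r6 [P => Q]; r9 [P => D]. Adds Q, D.
Round 4: r5 [D, M, T => R]. Adds R.
R first appears in round 4.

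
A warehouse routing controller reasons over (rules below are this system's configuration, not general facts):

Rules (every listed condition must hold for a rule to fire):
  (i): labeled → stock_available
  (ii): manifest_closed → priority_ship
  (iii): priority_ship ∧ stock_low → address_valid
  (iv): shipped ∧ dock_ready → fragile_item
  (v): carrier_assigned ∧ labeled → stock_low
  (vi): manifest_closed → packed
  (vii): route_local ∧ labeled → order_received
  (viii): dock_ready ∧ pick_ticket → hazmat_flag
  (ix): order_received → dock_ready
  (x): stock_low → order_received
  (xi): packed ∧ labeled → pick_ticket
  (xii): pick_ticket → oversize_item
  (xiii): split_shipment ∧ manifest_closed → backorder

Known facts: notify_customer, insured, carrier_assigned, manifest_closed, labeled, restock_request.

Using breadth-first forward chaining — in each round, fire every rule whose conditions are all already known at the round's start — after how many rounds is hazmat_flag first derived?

4

Round 1 fires (i), (ii), (v), (vi), giving stock_available, priority_ship, stock_low, packed.
Round 2 fires (iii), (x), (xi), giving address_valid, order_received, pick_ticket.
Round 3 fires (ix), (xii), giving dock_ready, oversize_item.
Round 4 fires (viii), giving hazmat_flag.
hazmat_flag first appears in round 4.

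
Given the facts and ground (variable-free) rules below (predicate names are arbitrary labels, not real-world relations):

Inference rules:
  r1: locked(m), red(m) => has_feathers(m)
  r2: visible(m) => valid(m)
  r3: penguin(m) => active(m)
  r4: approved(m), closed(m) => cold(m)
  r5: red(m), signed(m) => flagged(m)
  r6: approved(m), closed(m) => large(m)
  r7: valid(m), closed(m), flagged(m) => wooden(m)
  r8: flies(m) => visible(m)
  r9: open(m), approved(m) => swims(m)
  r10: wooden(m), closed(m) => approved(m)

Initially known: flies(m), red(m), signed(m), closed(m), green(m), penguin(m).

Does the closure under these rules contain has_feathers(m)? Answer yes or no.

Round 1 fires r3, r5, r8, giving active(m), flagged(m), visible(m).
Round 2 fires r2, giving valid(m).
Round 3 fires r7, giving wooden(m).
Round 4 fires r10, giving approved(m).
Round 5 fires r4, r6, giving cold(m), large(m).
Fixed point reached. has_feathers(m) is concluded only by r1; r1 needs locked(m) (never derived).

no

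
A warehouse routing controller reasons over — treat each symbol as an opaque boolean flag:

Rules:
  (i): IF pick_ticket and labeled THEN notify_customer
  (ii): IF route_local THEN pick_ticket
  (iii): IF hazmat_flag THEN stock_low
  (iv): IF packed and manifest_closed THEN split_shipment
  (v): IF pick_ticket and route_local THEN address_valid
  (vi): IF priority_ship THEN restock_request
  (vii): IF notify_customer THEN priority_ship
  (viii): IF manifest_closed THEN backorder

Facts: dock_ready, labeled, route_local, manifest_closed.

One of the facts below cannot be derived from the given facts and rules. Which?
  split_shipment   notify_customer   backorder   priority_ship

split_shipment

Round 1 fires (ii), (viii), giving pick_ticket, backorder.
Round 2 fires (i), (v), giving notify_customer, address_valid.
Round 3 fires (vii), giving priority_ship.
Round 4 fires (vi), giving restock_request.
Derived: priority_ship (round 3), notify_customer (round 2), backorder (round 1). split_shipment never appears in any round.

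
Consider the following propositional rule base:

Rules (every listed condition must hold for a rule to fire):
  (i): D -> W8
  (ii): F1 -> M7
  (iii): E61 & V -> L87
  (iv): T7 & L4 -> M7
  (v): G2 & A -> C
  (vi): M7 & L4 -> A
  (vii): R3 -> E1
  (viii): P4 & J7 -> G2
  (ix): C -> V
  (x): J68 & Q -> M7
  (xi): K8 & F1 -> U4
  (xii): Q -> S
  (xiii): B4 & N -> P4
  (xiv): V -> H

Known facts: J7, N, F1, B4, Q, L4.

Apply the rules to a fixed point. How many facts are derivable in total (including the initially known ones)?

Round 1: (ii) [F1 -> M7]; (xii) [Q -> S]; (xiii) [B4 & N -> P4]. New: M7, S, P4.
Round 2: (vi) [M7 & L4 -> A]; (viii) [P4 & J7 -> G2]. New: A, G2.
Round 3: (v) [G2 & A -> C]. New: C.
Round 4: (ix) [C -> V]. New: V.
Round 5: (xiv) [V -> H]. New: H.
Closure: {A, B4, C, F1, G2, H, J7, L4, M7, N, P4, Q, S, V} — 14 facts.

14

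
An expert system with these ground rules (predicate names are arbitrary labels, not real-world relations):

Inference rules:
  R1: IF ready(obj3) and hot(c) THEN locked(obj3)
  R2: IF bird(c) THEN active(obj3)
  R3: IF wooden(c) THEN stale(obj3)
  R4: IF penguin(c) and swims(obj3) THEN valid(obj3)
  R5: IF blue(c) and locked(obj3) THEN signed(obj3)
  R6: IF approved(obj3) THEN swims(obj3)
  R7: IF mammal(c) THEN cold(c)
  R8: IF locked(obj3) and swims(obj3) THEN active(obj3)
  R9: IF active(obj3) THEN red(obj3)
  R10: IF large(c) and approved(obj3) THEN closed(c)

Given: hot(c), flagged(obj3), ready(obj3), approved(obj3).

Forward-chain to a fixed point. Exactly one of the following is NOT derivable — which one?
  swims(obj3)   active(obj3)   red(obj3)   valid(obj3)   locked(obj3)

Round 1: R1 [IF ready(obj3) and hot(c) THEN locked(obj3)]; R6 [IF approved(obj3) THEN swims(obj3)]. New: locked(obj3), swims(obj3).
Round 2: R8 [IF locked(obj3) and swims(obj3) THEN active(obj3)]. New: active(obj3).
Round 3: R9 [IF active(obj3) THEN red(obj3)]. New: red(obj3).
Derived: red(obj3) (round 3), swims(obj3) (round 1), locked(obj3) (round 1), active(obj3) (round 2). valid(obj3) never appears in any round.

valid(obj3)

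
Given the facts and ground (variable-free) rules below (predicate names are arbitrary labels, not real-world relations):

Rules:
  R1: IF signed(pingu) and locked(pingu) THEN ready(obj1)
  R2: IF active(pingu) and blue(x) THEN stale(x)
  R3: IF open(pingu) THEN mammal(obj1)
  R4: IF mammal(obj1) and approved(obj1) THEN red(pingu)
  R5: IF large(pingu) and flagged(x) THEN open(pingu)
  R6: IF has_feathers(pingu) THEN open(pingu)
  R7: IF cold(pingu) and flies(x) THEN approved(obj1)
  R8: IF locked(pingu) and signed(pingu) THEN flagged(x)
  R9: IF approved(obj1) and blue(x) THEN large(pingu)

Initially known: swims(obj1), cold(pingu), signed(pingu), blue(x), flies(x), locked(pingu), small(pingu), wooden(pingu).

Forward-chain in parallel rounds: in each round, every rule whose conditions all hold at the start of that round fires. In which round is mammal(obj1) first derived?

Round 1: R1 [IF signed(pingu) and locked(pingu) THEN ready(obj1)]; R7 [IF cold(pingu) and flies(x) THEN approved(obj1)]; R8 [IF locked(pingu) and signed(pingu) THEN flagged(x)]. Adds ready(obj1), approved(obj1), flagged(x).
Round 2: R9 [IF approved(obj1) and blue(x) THEN large(pingu)]. Adds large(pingu).
Round 3: R5 [IF large(pingu) and flagged(x) THEN open(pingu)]. Adds open(pingu).
Round 4: R3 [IF open(pingu) THEN mammal(obj1)]. Adds mammal(obj1).
mammal(obj1) first appears in round 4.

4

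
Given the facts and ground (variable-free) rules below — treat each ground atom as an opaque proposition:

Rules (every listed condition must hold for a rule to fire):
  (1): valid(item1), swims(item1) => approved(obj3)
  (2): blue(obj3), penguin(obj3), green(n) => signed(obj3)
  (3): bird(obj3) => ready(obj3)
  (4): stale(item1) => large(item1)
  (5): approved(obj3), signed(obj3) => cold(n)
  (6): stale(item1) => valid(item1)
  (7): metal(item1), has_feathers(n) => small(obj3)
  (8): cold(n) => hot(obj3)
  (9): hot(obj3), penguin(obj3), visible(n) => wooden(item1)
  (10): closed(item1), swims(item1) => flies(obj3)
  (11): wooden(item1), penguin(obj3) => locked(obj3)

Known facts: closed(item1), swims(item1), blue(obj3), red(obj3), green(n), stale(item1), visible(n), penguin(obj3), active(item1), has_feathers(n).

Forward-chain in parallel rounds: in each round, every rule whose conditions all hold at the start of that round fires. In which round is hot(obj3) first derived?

4

Round 1 fires (2), (4), (6), (10), giving signed(obj3), large(item1), valid(item1), flies(obj3).
Round 2 fires (1), giving approved(obj3).
Round 3 fires (5), giving cold(n).
Round 4 fires (8), giving hot(obj3).
hot(obj3) first appears in round 4.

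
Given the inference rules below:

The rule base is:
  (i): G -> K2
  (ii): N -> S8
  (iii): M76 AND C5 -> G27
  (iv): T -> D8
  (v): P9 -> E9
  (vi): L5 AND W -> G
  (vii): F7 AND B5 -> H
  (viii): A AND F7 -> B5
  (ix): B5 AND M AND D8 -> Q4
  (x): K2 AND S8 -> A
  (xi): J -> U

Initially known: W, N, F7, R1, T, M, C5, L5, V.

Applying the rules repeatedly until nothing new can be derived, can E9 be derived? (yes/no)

no

Round 1 — (ii), (iv), (vi), derive S8, D8, G.
Round 2 — (i), derive K2.
Round 3 — (x), derive A.
Round 4 — (viii), derive B5.
Round 5 — (vii), (ix), derive H, Q4.
Fixed point reached. E9 is concluded only by (v); (v) needs P9 (never derived).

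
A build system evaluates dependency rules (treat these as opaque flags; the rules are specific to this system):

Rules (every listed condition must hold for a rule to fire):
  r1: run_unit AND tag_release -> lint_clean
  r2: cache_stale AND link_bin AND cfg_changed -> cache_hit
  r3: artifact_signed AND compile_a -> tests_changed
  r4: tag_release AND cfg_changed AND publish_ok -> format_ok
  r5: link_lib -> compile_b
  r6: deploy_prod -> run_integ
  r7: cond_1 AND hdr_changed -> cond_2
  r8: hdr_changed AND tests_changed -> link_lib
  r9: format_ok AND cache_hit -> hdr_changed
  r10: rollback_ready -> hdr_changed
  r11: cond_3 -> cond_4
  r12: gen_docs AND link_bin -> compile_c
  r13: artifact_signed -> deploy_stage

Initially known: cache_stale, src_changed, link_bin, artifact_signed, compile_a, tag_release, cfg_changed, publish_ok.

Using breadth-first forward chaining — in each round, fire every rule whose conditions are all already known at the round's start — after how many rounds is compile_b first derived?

4

Round 1 — r2, r3, r4, r13, derive cache_hit, tests_changed, format_ok, deploy_stage.
Round 2 — r9, derive hdr_changed.
Round 3 — r8, derive link_lib.
Round 4 — r5, derive compile_b.
compile_b first appears in round 4.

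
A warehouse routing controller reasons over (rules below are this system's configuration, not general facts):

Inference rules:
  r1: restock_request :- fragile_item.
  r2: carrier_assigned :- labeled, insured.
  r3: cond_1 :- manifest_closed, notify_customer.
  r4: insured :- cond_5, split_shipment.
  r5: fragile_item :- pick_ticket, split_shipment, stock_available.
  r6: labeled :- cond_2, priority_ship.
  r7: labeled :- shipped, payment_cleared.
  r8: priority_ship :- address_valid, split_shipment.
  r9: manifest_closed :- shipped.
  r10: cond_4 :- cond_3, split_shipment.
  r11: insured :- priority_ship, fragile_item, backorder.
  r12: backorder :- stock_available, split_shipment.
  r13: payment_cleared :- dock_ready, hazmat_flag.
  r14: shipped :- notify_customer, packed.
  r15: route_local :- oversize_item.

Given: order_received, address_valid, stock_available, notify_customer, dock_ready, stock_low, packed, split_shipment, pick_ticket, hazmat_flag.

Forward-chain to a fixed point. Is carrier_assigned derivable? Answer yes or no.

yes

Round 1: r5 [fragile_item :- pick_ticket, split_shipment, stock_available.]; r8 [priority_ship :- address_valid, split_shipment.]; r12 [backorder :- stock_available, split_shipment.]; r13 [payment_cleared :- dock_ready, hazmat_flag.]; r14 [shipped :- notify_customer, packed.]. New: fragile_item, priority_ship, backorder, payment_cleared, shipped.
Round 2: r1 [restock_request :- fragile_item.]; r7 [labeled :- shipped, payment_cleared.]; r9 [manifest_closed :- shipped.]; r11 [insured :- priority_ship, fragile_item, backorder.]. New: restock_request, labeled, manifest_closed, insured.
Round 3: r2 [carrier_assigned :- labeled, insured.]; r3 [cond_1 :- manifest_closed, notify_customer.]. New: carrier_assigned, cond_1.
carrier_assigned appears in round 3, so it is derivable.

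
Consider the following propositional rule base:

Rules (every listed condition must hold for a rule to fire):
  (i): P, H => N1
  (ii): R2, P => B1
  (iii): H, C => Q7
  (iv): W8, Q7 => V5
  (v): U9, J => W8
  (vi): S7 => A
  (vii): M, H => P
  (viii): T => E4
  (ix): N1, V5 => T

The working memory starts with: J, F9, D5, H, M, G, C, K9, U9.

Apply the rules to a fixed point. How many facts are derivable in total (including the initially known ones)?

Round 1 fires (iii), (v), (vii), giving Q7, W8, P.
Round 2 fires (i), (iv), giving N1, V5.
Round 3 fires (ix), giving T.
Round 4 fires (viii), giving E4.
Closure: {C, D5, E4, F9, G, H, J, K9, M, N1, P, Q7, T, U9, V5, W8} — 16 facts.

16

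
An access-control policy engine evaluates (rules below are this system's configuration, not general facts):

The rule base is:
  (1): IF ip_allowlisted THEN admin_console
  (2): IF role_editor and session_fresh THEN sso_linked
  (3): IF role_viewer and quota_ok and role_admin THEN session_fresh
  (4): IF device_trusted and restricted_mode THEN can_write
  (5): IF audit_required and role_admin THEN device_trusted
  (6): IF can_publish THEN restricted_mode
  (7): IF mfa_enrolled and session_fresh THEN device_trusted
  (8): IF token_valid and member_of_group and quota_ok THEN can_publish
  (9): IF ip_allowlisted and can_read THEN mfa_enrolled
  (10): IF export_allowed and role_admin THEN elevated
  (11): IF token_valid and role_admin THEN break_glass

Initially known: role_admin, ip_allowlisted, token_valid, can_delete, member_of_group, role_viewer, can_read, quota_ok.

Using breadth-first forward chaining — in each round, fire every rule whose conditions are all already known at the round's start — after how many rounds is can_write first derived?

Round 1: (1) [IF ip_allowlisted THEN admin_console]; (3) [IF role_viewer and quota_ok and role_admin THEN session_fresh]; (8) [IF token_valid and member_of_group and quota_ok THEN can_publish]; (9) [IF ip_allowlisted and can_read THEN mfa_enrolled]; (11) [IF token_valid and role_admin THEN break_glass]. New: admin_console, session_fresh, can_publish, mfa_enrolled, break_glass.
Round 2: (6) [IF can_publish THEN restricted_mode]; (7) [IF mfa_enrolled and session_fresh THEN device_trusted]. New: restricted_mode, device_trusted.
Round 3: (4) [IF device_trusted and restricted_mode THEN can_write]. New: can_write.
can_write first appears in round 3.

3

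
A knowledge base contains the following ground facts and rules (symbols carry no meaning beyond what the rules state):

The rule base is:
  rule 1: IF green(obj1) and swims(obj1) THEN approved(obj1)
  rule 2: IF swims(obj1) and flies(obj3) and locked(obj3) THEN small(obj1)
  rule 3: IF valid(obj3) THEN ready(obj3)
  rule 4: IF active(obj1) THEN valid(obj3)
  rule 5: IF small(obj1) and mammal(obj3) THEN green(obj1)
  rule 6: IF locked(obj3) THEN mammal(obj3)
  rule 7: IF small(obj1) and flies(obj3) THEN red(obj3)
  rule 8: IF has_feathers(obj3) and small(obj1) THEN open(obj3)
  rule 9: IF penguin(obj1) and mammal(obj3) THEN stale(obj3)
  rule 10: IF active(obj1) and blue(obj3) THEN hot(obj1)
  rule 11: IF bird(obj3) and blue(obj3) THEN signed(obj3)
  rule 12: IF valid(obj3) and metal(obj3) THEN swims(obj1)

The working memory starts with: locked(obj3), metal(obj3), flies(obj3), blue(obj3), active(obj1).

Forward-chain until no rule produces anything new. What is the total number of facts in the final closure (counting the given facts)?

Round 1 — rule 4, rule 6, rule 10, derive valid(obj3), mammal(obj3), hot(obj1).
Round 2 — rule 3, rule 12, derive ready(obj3), swims(obj1).
Round 3 — rule 2, derive small(obj1).
Round 4 — rule 5, rule 7, derive green(obj1), red(obj3).
Round 5 — rule 1, derive approved(obj1).
Closure: {active(obj1), approved(obj1), blue(obj3), flies(obj3), green(obj1), hot(obj1), locked(obj3), mammal(obj3), metal(obj3), ready(obj3), red(obj3), small(obj1), swims(obj1), valid(obj3)} — 14 facts.

14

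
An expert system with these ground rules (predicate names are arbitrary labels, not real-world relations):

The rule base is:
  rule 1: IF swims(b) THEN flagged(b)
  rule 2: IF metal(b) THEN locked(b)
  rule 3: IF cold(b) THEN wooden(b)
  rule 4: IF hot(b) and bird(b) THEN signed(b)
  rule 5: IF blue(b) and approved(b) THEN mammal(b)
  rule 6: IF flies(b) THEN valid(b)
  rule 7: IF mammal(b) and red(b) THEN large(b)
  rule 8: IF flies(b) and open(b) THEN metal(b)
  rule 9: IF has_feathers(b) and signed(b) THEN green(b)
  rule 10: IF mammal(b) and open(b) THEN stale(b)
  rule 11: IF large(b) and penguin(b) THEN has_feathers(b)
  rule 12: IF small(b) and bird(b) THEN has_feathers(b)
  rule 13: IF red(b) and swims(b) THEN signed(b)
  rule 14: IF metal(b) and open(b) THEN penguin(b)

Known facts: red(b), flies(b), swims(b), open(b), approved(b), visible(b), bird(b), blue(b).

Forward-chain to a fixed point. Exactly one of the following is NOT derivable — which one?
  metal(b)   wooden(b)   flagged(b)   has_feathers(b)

wooden(b)

Round 1: rule 1 [IF swims(b) THEN flagged(b)]; rule 5 [IF blue(b) and approved(b) THEN mammal(b)]; rule 6 [IF flies(b) THEN valid(b)]; rule 8 [IF flies(b) and open(b) THEN metal(b)]; rule 13 [IF red(b) and swims(b) THEN signed(b)]. New: flagged(b), mammal(b), valid(b), metal(b), signed(b).
Round 2: rule 2 [IF metal(b) THEN locked(b)]; rule 7 [IF mammal(b) and red(b) THEN large(b)]; rule 10 [IF mammal(b) and open(b) THEN stale(b)]; rule 14 [IF metal(b) and open(b) THEN penguin(b)]. New: locked(b), large(b), stale(b), penguin(b).
Round 3: rule 11 [IF large(b) and penguin(b) THEN has_feathers(b)]. New: has_feathers(b).
Round 4: rule 9 [IF has_feathers(b) and signed(b) THEN green(b)]. New: green(b).
Derived: metal(b) (round 1), flagged(b) (round 1), has_feathers(b) (round 3). wooden(b) never appears in any round.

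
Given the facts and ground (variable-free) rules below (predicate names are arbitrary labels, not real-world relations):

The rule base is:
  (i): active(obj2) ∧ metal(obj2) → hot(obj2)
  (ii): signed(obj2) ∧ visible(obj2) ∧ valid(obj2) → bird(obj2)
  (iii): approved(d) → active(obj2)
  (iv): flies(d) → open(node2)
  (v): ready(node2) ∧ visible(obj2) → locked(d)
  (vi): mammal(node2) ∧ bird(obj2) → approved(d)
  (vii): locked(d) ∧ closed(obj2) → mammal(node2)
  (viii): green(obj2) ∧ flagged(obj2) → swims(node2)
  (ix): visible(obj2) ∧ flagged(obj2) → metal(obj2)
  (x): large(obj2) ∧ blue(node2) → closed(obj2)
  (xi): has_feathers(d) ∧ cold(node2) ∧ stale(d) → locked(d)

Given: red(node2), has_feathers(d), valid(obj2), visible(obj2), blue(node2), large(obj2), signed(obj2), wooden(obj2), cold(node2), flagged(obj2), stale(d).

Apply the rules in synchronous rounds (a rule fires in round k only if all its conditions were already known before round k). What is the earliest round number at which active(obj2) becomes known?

4

Round 1: (ii) [signed(obj2) ∧ visible(obj2) ∧ valid(obj2) → bird(obj2)]; (ix) [visible(obj2) ∧ flagged(obj2) → metal(obj2)]; (x) [large(obj2) ∧ blue(node2) → closed(obj2)]; (xi) [has_feathers(d) ∧ cold(node2) ∧ stale(d) → locked(d)]. New: bird(obj2), metal(obj2), closed(obj2), locked(d).
Round 2: (vii) [locked(d) ∧ closed(obj2) → mammal(node2)]. New: mammal(node2).
Round 3: (vi) [mammal(node2) ∧ bird(obj2) → approved(d)]. New: approved(d).
Round 4: (iii) [approved(d) → active(obj2)]. New: active(obj2).
active(obj2) first appears in round 4.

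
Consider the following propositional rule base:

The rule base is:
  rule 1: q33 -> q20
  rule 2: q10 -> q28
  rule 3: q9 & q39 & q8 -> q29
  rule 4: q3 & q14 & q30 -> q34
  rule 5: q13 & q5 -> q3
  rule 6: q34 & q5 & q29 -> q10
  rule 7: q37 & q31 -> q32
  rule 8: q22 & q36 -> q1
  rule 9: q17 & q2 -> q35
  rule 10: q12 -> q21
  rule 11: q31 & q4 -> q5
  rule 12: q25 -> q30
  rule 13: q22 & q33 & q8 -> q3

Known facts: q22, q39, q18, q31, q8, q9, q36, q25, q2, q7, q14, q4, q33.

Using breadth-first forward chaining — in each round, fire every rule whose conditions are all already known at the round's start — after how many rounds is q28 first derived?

4

Round 1: rule 1 [q33 -> q20]; rule 3 [q9 & q39 & q8 -> q29]; rule 8 [q22 & q36 -> q1]; rule 11 [q31 & q4 -> q5]; rule 12 [q25 -> q30]; rule 13 [q22 & q33 & q8 -> q3]. Adds q20, q29, q1, q5, q30, q3.
Round 2: rule 4 [q3 & q14 & q30 -> q34]. Adds q34.
Round 3: rule 6 [q34 & q5 & q29 -> q10]. Adds q10.
Round 4: rule 2 [q10 -> q28]. Adds q28.
q28 first appears in round 4.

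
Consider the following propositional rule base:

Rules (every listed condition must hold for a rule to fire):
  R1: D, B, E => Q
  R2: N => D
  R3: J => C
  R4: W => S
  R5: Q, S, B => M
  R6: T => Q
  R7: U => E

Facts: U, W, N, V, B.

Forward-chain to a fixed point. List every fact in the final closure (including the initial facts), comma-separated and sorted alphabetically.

Round 1 fires R2, R4, R7, giving D, S, E.
Round 2 fires R1, giving Q.
Round 3 fires R5, giving M.

B, D, E, M, N, Q, S, U, V, W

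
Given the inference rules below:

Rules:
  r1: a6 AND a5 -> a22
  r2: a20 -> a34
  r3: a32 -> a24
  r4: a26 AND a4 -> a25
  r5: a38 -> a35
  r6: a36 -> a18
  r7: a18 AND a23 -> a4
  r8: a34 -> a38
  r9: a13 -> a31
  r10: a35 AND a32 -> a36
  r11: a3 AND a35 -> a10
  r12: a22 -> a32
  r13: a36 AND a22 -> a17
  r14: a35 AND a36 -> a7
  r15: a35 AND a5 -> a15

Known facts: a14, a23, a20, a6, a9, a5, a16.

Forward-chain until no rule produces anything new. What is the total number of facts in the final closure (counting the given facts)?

19

Round 1 fires r1, r2, giving a22, a34.
Round 2 fires r8, r12, giving a38, a32.
Round 3 fires r3, r5, giving a24, a35.
Round 4 fires r10, r15, giving a36, a15.
Round 5 fires r6, r13, r14, giving a18, a17, a7.
Round 6 fires r7, giving a4.
Closure: {a14, a15, a16, a17, a18, a20, a22, a23, a24, a32, a34, a35, a36, a38, a4, a5, a6, a7, a9} — 19 facts.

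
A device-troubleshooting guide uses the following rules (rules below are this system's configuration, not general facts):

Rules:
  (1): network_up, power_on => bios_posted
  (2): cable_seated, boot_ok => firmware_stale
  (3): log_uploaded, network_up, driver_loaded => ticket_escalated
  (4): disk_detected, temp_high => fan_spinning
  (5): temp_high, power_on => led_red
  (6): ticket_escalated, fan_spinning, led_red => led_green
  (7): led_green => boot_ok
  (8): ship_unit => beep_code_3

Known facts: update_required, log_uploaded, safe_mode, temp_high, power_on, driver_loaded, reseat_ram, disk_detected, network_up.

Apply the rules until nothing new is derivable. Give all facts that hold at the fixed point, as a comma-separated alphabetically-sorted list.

Round 1 — (1), (3), (4), (5), derive bios_posted, ticket_escalated, fan_spinning, led_red.
Round 2 — (6), derive led_green.
Round 3 — (7), derive boot_ok.

bios_posted, boot_ok, disk_detected, driver_loaded, fan_spinning, led_green, led_red, log_uploaded, network_up, power_on, reseat_ram, safe_mode, temp_high, ticket_escalated, update_required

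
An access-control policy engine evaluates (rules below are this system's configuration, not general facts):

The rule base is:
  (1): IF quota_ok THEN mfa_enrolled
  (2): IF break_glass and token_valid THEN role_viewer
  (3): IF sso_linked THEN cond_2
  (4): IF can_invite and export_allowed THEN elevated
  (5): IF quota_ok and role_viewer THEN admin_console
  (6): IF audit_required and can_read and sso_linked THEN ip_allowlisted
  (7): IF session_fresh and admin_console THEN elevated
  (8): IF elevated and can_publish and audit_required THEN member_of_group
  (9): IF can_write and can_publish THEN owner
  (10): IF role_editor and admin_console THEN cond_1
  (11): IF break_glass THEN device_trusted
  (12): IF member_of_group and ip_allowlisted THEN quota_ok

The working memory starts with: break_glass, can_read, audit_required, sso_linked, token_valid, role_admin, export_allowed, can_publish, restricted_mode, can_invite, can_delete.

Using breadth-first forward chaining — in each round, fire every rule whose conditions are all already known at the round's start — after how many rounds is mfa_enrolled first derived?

Round 1 fires (2), (3), (4), (6), (11), giving role_viewer, cond_2, elevated, ip_allowlisted, device_trusted.
Round 2 fires (8), giving member_of_group.
Round 3 fires (12), giving quota_ok.
Round 4 fires (1), (5), giving mfa_enrolled, admin_console.
mfa_enrolled first appears in round 4.

4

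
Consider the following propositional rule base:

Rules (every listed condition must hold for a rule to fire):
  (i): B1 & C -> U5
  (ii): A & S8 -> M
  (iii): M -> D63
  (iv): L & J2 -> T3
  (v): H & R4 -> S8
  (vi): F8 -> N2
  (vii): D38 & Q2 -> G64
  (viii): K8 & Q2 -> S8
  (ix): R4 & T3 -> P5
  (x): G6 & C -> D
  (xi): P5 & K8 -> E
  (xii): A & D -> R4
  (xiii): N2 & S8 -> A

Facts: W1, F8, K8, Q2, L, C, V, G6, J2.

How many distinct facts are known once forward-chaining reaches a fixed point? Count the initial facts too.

19

Round 1: (iv) [L & J2 -> T3]; (vi) [F8 -> N2]; (viii) [K8 & Q2 -> S8]; (x) [G6 & C -> D]. New: T3, N2, S8, D.
Round 2: (xiii) [N2 & S8 -> A]. New: A.
Round 3: (ii) [A & S8 -> M]; (xii) [A & D -> R4]. New: M, R4.
Round 4: (iii) [M -> D63]; (ix) [R4 & T3 -> P5]. New: D63, P5.
Round 5: (xi) [P5 & K8 -> E]. New: E.
Closure: {A, C, D, D63, E, F8, G6, J2, K8, L, M, N2, P5, Q2, R4, S8, T3, V, W1} — 19 facts.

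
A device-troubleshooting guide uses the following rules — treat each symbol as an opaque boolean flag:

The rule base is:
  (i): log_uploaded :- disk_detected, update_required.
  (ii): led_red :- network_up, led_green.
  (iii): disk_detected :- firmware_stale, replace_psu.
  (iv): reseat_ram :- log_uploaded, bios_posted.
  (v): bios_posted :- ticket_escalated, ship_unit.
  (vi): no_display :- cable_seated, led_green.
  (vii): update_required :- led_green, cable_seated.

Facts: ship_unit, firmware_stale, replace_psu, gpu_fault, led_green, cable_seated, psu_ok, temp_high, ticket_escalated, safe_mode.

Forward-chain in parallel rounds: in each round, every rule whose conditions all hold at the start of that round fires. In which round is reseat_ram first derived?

Round 1: (iii) [disk_detected :- firmware_stale, replace_psu.]; (v) [bios_posted :- ticket_escalated, ship_unit.]; (vi) [no_display :- cable_seated, led_green.]; (vii) [update_required :- led_green, cable_seated.]. Adds disk_detected, bios_posted, no_display, update_required.
Round 2: (i) [log_uploaded :- disk_detected, update_required.]. Adds log_uploaded.
Round 3: (iv) [reseat_ram :- log_uploaded, bios_posted.]. Adds reseat_ram.
reseat_ram first appears in round 3.

3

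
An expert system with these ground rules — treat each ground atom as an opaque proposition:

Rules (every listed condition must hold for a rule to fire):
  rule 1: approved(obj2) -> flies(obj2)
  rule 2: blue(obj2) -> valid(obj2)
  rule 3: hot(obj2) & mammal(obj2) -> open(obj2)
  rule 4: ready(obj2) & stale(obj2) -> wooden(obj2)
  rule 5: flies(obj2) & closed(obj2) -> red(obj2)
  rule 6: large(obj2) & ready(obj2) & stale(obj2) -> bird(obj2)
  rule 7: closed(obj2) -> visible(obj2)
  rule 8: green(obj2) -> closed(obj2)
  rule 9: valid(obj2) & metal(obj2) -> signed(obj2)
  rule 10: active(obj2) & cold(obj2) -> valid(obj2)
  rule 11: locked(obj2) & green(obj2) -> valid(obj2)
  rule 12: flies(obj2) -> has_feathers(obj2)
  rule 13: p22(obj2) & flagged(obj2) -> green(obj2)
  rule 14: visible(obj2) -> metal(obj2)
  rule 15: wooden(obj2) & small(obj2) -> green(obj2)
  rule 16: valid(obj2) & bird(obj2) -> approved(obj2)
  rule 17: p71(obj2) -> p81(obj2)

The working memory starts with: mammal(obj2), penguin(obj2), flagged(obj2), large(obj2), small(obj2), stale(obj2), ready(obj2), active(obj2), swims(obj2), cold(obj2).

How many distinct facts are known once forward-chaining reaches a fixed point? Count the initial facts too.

Round 1: rule 4 [ready(obj2) & stale(obj2) -> wooden(obj2)]; rule 6 [large(obj2) & ready(obj2) & stale(obj2) -> bird(obj2)]; rule 10 [active(obj2) & cold(obj2) -> valid(obj2)]. New: wooden(obj2), bird(obj2), valid(obj2).
Round 2: rule 15 [wooden(obj2) & small(obj2) -> green(obj2)]; rule 16 [valid(obj2) & bird(obj2) -> approved(obj2)]. New: green(obj2), approved(obj2).
Round 3: rule 1 [approved(obj2) -> flies(obj2)]; rule 8 [green(obj2) -> closed(obj2)]. New: flies(obj2), closed(obj2).
Round 4: rule 5 [flies(obj2) & closed(obj2) -> red(obj2)]; rule 7 [closed(obj2) -> visible(obj2)]; rule 12 [flies(obj2) -> has_feathers(obj2)]. New: red(obj2), visible(obj2), has_feathers(obj2).
Round 5: rule 14 [visible(obj2) -> metal(obj2)]. New: metal(obj2).
Round 6: rule 9 [valid(obj2) & metal(obj2) -> signed(obj2)]. New: signed(obj2).
Closure: {active(obj2), approved(obj2), bird(obj2), closed(obj2), cold(obj2), flagged(obj2), flies(obj2), green(obj2), has_feathers(obj2), large(obj2), mammal(obj2), metal(obj2), penguin(obj2), ready(obj2), red(obj2), signed(obj2), small(obj2), stale(obj2), swims(obj2), valid(obj2), visible(obj2), wooden(obj2)} — 22 facts.

22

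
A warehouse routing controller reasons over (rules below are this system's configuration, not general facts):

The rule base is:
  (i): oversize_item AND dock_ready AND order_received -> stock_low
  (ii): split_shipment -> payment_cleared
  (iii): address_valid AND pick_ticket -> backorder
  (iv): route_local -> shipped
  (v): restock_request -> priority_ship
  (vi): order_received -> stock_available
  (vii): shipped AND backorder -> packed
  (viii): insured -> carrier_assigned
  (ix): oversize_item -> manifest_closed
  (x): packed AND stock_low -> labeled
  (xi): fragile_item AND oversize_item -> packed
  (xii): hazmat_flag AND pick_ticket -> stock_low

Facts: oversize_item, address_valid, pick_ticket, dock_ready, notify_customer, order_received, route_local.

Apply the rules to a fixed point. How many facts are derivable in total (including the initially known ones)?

14

Round 1: (i) [oversize_item AND dock_ready AND order_received -> stock_low]; (iii) [address_valid AND pick_ticket -> backorder]; (iv) [route_local -> shipped]; (vi) [order_received -> stock_available]; (ix) [oversize_item -> manifest_closed]. New: stock_low, backorder, shipped, stock_available, manifest_closed.
Round 2: (vii) [shipped AND backorder -> packed]. New: packed.
Round 3: (x) [packed AND stock_low -> labeled]. New: labeled.
Closure: {address_valid, backorder, dock_ready, labeled, manifest_closed, notify_customer, order_received, oversize_item, packed, pick_ticket, route_local, shipped, stock_available, stock_low} — 14 facts.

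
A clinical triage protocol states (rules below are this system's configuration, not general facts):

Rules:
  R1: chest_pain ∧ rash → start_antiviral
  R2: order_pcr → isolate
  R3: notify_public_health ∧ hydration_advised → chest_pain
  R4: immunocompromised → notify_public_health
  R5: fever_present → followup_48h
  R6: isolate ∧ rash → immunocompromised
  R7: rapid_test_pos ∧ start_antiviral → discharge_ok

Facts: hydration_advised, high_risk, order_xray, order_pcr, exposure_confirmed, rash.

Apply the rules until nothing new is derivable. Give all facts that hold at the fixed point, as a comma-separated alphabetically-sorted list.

chest_pain, exposure_confirmed, high_risk, hydration_advised, immunocompromised, isolate, notify_public_health, order_pcr, order_xray, rash, start_antiviral

[1] R2 [order_pcr → isolate]. ⇒ new: isolate.
[2] R6 [isolate ∧ rash → immunocompromised]. ⇒ new: immunocompromised.
[3] R4 [immunocompromised → notify_public_health]. ⇒ new: notify_public_health.
[4] R3 [notify_public_health ∧ hydration_advised → chest_pain]. ⇒ new: chest_pain.
[5] R1 [chest_pain ∧ rash → start_antiviral]. ⇒ new: start_antiviral.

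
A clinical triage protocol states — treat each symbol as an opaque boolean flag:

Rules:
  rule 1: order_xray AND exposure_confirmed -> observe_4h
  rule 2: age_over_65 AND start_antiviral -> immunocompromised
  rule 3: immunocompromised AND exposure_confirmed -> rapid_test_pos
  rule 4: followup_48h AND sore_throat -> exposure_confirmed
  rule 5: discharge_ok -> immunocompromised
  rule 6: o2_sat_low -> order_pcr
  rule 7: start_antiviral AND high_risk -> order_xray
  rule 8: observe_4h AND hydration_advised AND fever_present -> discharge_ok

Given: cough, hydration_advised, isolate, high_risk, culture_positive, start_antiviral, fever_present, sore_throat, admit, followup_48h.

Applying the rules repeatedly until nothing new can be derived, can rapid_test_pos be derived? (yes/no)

[1] rule 4 [followup_48h AND sore_throat -> exposure_confirmed]; rule 7 [start_antiviral AND high_risk -> order_xray]. ⇒ new: exposure_confirmed, order_xray.
[2] rule 1 [order_xray AND exposure_confirmed -> observe_4h]. ⇒ new: observe_4h.
[3] rule 8 [observe_4h AND hydration_advised AND fever_present -> discharge_ok]. ⇒ new: discharge_ok.
[4] rule 5 [discharge_ok -> immunocompromised]. ⇒ new: immunocompromised.
[5] rule 3 [immunocompromised AND exposure_confirmed -> rapid_test_pos]. ⇒ new: rapid_test_pos.
rapid_test_pos appears in round 5, so it is derivable.

yes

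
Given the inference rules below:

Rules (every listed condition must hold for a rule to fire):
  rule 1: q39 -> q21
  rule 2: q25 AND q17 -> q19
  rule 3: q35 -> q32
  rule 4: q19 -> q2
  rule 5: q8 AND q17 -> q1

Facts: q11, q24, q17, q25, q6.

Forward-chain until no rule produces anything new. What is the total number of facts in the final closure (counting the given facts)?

Round 1 fires rule 2, giving q19.
Round 2 fires rule 4, giving q2.
Closure: {q11, q17, q19, q2, q24, q25, q6} — 7 facts.

7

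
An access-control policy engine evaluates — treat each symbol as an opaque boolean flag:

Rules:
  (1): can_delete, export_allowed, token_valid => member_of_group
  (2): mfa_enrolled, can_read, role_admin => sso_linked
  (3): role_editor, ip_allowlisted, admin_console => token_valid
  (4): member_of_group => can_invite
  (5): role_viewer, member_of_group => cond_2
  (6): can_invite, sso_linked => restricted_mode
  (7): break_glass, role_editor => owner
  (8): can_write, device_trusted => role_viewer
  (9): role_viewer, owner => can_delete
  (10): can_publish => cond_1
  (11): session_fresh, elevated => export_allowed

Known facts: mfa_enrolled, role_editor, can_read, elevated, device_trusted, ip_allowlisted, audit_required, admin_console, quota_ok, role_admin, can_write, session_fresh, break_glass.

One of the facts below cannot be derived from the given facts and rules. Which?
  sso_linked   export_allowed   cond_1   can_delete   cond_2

cond_1

Round 1 — (2), (3), (7), (8), (11), derive sso_linked, token_valid, owner, role_viewer, export_allowed.
Round 2 — (9), derive can_delete.
Round 3 — (1), derive member_of_group.
Round 4 — (4), (5), derive can_invite, cond_2.
Round 5 — (6), derive restricted_mode.
Derived: export_allowed (round 1), sso_linked (round 1), can_delete (round 2), cond_2 (round 4). cond_1 never appears in any round.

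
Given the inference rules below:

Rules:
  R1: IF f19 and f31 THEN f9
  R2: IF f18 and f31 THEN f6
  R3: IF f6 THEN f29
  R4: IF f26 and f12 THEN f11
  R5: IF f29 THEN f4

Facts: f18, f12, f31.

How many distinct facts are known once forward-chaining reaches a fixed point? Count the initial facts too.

Round 1 — R2, derive f6.
Round 2 — R3, derive f29.
Round 3 — R5, derive f4.
Closure: {f12, f18, f29, f31, f4, f6} — 6 facts.

6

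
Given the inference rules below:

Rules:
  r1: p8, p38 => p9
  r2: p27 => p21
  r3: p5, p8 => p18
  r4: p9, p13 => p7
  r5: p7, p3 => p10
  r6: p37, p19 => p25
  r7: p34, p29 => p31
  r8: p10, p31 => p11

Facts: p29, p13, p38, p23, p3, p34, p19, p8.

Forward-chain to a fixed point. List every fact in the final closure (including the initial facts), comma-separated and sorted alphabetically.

Round 1: r1 [p8, p38 => p9]; r7 [p34, p29 => p31]. New: p9, p31.
Round 2: r4 [p9, p13 => p7]. New: p7.
Round 3: r5 [p7, p3 => p10]. New: p10.
Round 4: r8 [p10, p31 => p11]. New: p11.

p10, p11, p13, p19, p23, p29, p3, p31, p34, p38, p7, p8, p9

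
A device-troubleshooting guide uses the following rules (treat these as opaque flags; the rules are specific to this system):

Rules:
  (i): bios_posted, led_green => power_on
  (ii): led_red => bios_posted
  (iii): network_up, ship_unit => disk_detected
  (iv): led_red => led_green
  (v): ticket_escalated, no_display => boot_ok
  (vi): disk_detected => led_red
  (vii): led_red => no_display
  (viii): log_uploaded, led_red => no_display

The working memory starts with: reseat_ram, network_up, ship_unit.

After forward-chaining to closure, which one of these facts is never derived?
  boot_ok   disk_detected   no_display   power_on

Round 1: (iii) [network_up, ship_unit => disk_detected]. New: disk_detected.
Round 2: (vi) [disk_detected => led_red]. New: led_red.
Round 3: (ii) [led_red => bios_posted]; (iv) [led_red => led_green]; (vii) [led_red => no_display]. New: bios_posted, led_green, no_display.
Round 4: (i) [bios_posted, led_green => power_on]. New: power_on.
Derived: no_display (round 3), power_on (round 4), disk_detected (round 1). boot_ok never appears in any round.

boot_ok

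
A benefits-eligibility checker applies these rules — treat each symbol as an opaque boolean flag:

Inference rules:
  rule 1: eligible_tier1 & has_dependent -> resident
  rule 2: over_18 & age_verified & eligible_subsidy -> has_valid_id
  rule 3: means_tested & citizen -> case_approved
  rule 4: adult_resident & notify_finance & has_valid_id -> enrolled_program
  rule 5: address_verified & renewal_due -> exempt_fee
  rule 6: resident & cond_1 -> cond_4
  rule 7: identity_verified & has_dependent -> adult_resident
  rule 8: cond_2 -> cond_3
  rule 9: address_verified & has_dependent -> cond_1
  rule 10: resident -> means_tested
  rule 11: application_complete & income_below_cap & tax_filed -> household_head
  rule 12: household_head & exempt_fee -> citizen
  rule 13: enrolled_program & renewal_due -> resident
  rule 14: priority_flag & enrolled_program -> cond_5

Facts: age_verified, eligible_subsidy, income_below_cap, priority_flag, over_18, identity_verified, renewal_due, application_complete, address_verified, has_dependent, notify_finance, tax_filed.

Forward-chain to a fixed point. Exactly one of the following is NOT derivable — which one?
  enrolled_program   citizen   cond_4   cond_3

cond_3

Round 1: rule 2 [over_18 & age_verified & eligible_subsidy -> has_valid_id]; rule 5 [address_verified & renewal_due -> exempt_fee]; rule 7 [identity_verified & has_dependent -> adult_resident]; rule 9 [address_verified & has_dependent -> cond_1]; rule 11 [application_complete & income_below_cap & tax_filed -> household_head]. Adds has_valid_id, exempt_fee, adult_resident, cond_1, household_head.
Round 2: rule 4 [adult_resident & notify_finance & has_valid_id -> enrolled_program]; rule 12 [household_head & exempt_fee -> citizen]. Adds enrolled_program, citizen.
Round 3: rule 13 [enrolled_program & renewal_due -> resident]; rule 14 [priority_flag & enrolled_program -> cond_5]. Adds resident, cond_5.
Round 4: rule 6 [resident & cond_1 -> cond_4]; rule 10 [resident -> means_tested]. Adds cond_4, means_tested.
Round 5: rule 3 [means_tested & citizen -> case_approved]. Adds case_approved.
Derived: cond_4 (round 4), citizen (round 2), enrolled_program (round 2). cond_3 never appears in any round.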